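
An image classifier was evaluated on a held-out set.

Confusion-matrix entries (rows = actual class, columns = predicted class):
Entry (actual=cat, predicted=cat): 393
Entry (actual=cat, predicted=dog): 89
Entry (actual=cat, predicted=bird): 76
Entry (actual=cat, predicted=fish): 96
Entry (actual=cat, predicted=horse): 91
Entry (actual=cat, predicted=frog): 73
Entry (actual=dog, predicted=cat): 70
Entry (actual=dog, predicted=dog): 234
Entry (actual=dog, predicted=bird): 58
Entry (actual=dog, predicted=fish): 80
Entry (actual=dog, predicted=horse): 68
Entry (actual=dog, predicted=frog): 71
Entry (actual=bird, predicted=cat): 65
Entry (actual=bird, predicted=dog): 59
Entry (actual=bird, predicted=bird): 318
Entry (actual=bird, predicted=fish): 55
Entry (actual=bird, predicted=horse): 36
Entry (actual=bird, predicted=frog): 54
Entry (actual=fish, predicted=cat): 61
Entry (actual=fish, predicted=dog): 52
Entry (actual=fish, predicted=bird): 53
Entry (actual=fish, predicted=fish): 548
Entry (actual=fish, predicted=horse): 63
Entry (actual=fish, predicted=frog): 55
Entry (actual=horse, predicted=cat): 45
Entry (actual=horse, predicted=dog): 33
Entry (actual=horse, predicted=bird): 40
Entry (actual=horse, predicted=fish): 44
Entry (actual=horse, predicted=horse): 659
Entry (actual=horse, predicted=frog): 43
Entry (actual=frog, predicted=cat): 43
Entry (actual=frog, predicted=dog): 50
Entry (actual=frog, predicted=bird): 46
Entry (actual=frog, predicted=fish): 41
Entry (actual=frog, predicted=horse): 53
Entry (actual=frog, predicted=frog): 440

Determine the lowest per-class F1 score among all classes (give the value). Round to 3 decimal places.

Per-class F1 score (2·TP/(2·TP+FP+FN)):
  cat: TP=393, FP=70+65+61+45+43=284, FN=89+76+96+91+73=425 → 786/1495 = 0.5258
  dog: TP=234, FP=89+59+52+33+50=283, FN=70+58+80+68+71=347 → 468/1098 = 0.4262
  bird: TP=318, FP=76+58+53+40+46=273, FN=65+59+55+36+54=269 → 636/1178 = 0.5399
  fish: TP=548, FP=96+80+55+44+41=316, FN=61+52+53+63+55=284 → 1096/1696 = 0.6462
  horse: TP=659, FP=91+68+36+63+53=311, FN=45+33+40+44+43=205 → 1318/1834 = 0.7186
  frog: TP=440, FP=73+71+54+55+43=296, FN=43+50+46+41+53=233 → 880/1409 = 0.6246
Lowest is class 'dog' with F1 score = 0.426.

0.426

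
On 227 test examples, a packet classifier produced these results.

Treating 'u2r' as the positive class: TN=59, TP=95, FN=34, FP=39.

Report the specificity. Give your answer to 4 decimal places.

0.6020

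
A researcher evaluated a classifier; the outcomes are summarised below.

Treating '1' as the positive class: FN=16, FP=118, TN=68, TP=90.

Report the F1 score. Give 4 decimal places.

0.5732

Precision = TP/(TP+FP) = 90/208 = 0.4327
Recall = TP/(TP+FN) = 90/106 = 0.8491
F1 = 2·TP/(2·TP+FP+FN) = 180/314 = 0.5732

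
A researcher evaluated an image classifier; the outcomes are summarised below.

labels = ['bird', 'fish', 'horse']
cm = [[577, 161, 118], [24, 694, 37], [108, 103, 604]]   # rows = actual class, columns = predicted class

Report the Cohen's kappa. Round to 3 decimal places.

0.660

Observed agreement pₒ = trace/N = 1875/2426 = 0.7729
Expected agreement pₑ = Σ (rowᵢ·colᵢ)/N² = (856·709 + 755·958 + 815·759)/2426² = 0.3311
κ = (pₒ − pₑ)/(1 − pₑ) = (0.7729 − 0.3311)/(1 − 0.3311) = 0.660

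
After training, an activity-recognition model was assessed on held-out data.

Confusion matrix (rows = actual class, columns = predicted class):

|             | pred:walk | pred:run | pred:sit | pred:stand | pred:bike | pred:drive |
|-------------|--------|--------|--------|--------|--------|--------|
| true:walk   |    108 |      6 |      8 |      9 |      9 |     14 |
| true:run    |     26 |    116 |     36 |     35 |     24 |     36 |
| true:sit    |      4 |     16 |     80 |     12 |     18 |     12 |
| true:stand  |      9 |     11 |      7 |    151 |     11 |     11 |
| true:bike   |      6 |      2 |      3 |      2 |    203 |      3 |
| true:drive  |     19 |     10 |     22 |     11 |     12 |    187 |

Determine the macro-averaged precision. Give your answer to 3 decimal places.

Per-class precision (TP/(TP+FP)):
  walk: TP=108, FP=26+4+9+6+19=64 → 108/172 = 0.6279
  run: TP=116, FP=6+16+11+2+10=45 → 116/161 = 0.7205
  sit: TP=80, FP=8+36+7+3+22=76 → 80/156 = 0.5128
  stand: TP=151, FP=9+35+12+2+11=69 → 151/220 = 0.6864
  bike: TP=203, FP=9+24+18+11+12=74 → 203/277 = 0.7329
  drive: TP=187, FP=14+36+12+11+3=76 → 187/263 = 0.7110
Macro-precision = mean = (0.6279 + 0.7205 + 0.5128 + 0.6864 + 0.7329 + 0.7110) / 6 = 0.665

0.665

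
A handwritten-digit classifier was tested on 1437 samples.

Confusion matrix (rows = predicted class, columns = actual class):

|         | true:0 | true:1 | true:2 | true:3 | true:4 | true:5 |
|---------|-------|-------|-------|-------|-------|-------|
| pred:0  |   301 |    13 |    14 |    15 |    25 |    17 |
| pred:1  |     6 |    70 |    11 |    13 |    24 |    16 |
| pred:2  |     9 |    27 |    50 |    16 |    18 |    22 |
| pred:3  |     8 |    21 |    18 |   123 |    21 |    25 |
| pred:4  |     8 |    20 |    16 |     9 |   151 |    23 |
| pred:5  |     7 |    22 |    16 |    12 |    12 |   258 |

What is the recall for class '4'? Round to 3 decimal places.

0.602

One-vs-rest for '4': TP = diagonal; FP = other classes predicted '4'; FN = '4' predicted as other.
recall = TP/(TP+FN).
4: TP=151, FN=25+24+18+21+12=100 → 151/251 = 0.6016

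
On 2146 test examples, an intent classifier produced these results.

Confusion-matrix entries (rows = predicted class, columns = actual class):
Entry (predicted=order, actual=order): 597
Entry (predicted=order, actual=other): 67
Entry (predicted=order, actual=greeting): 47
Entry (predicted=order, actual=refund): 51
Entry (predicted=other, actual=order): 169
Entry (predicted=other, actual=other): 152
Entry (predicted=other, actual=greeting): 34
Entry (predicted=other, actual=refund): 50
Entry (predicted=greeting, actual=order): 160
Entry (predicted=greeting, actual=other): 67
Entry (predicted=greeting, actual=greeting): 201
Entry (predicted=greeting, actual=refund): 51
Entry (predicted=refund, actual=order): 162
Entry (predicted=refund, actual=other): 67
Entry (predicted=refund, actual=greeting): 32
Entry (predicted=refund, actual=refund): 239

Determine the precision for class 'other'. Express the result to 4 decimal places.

0.3753

Take TP from the diagonal, FP from the rest of the 'other' prediction marginal, FN from the rest of the 'other' actual marginal.
precision = TP/(TP+FP).
other: TP=152, FP=169+34+50=253 → 152/405 = 0.37531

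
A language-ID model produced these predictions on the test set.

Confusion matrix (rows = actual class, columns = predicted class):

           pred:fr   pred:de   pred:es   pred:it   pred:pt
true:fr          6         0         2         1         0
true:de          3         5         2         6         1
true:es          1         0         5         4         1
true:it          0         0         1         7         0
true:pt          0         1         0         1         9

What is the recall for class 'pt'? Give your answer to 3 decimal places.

0.818

Treat 'pt' as positive and all other classes as negative.
recall = TP/(TP+FN).
pt: TP=9, FN=0+1+0+1=2 → 9/11 = 0.8182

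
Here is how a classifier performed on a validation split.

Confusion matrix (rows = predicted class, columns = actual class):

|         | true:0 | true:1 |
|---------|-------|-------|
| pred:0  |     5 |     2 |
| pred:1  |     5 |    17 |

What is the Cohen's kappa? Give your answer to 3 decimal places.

0.425

Observed agreement pₒ = trace/N = 22/29 = 0.7586
Expected agreement pₑ = Σ (rowᵢ·colᵢ)/N² = (10·7 + 19·22)/29² = 0.5803
κ = (pₒ − pₑ)/(1 − pₑ) = (0.7586 − 0.5803)/(1 − 0.5803) = 0.425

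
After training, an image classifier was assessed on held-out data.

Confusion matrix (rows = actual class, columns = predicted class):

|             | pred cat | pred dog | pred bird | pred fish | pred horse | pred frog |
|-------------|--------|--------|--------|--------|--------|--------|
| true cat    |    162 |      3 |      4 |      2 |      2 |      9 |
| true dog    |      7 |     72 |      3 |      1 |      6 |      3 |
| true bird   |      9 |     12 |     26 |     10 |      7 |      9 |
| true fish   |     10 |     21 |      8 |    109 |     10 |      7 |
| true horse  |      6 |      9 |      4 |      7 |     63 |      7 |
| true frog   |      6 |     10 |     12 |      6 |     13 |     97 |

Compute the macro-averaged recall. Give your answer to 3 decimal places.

0.670

Per-class recall (TP/(TP+FN)):
  cat: TP=162, FN=3+4+2+2+9=20 → 162/182 = 0.8901
  dog: TP=72, FN=7+3+1+6+3=20 → 72/92 = 0.7826
  bird: TP=26, FN=9+12+10+7+9=47 → 26/73 = 0.3562
  fish: TP=109, FN=10+21+8+10+7=56 → 109/165 = 0.6606
  horse: TP=63, FN=6+9+4+7+7=33 → 63/96 = 0.6563
  frog: TP=97, FN=6+10+12+6+13=47 → 97/144 = 0.6736
Macro-recall = mean = (0.8901 + 0.7826 + 0.3562 + 0.6606 + 0.6563 + 0.6736) / 6 = 0.670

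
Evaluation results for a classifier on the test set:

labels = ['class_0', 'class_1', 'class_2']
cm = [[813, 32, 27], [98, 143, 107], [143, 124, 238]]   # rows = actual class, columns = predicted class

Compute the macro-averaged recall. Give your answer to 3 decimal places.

0.605

Per-class recall (TP/(TP+FN)):
  class_0: TP=813, FN=32+27=59 → 813/872 = 0.9323
  class_1: TP=143, FN=98+107=205 → 143/348 = 0.4109
  class_2: TP=238, FN=143+124=267 → 238/505 = 0.4713
Macro-recall = mean = (0.9323 + 0.4109 + 0.4713) / 3 = 0.605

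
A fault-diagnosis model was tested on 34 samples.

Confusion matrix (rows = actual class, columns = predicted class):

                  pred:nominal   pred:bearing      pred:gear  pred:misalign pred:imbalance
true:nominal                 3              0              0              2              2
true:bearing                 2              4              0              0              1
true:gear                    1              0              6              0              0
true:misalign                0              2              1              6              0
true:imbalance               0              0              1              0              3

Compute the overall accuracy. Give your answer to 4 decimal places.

0.6471

Accuracy = trace / total = (3+4+6+6+3=22) / 34 = 22/34 = 0.6471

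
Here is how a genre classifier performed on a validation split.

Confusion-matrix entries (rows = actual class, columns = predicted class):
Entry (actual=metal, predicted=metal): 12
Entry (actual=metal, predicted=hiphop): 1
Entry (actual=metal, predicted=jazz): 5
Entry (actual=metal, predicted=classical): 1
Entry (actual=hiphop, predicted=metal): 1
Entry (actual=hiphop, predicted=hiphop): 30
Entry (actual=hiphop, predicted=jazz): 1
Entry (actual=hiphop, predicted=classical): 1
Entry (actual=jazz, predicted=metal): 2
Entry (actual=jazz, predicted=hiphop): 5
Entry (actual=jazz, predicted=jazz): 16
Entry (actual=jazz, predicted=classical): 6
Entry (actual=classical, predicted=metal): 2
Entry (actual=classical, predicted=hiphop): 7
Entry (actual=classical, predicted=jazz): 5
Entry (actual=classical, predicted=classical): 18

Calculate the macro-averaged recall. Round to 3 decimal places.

Per-class recall (TP/(TP+FN)):
  metal: TP=12, FN=1+5+1=7 → 12/19 = 0.6316
  hiphop: TP=30, FN=1+1+1=3 → 30/33 = 0.9091
  jazz: TP=16, FN=2+5+6=13 → 16/29 = 0.5517
  classical: TP=18, FN=2+7+5=14 → 18/32 = 0.5625
Macro-recall = mean = (0.6316 + 0.9091 + 0.5517 + 0.5625) / 4 = 0.664

0.664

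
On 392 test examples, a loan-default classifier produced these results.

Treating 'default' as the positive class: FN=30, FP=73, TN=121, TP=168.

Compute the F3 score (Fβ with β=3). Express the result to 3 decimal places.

0.830

Fβ = (1+β²)·TP / ((1+β²)·TP + β²·FN + FP), with β²=9
= 10·168 / (10·168 + 9·30 + 73) = 0.830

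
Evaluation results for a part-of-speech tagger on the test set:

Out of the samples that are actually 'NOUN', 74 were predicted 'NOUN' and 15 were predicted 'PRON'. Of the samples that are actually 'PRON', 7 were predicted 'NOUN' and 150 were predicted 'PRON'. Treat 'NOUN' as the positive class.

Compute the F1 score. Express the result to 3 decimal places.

Precision = TP/(TP+FP) = 74/81 = 0.9136
Recall = TP/(TP+FN) = 74/89 = 0.8315
F1 = 2·TP/(2·TP+FP+FN) = 148/170 = 0.871

0.871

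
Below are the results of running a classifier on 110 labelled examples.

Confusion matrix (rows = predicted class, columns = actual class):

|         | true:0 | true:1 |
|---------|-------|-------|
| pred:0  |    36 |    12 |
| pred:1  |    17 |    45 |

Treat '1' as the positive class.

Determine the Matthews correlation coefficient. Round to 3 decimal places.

0.472

MCC = (TP·TN − FP·FN) / √((TP+FP)(TP+FN)(TN+FP)(TN+FN))
Numerator = 45·36 − 17·12 = 1416
Denominator = √(62·57·53·48) = √8990496 = 2998.4156
MCC = 1416 / 2998.4156 = 0.472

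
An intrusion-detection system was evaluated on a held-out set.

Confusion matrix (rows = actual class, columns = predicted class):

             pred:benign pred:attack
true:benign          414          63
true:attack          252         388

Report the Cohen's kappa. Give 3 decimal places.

0.451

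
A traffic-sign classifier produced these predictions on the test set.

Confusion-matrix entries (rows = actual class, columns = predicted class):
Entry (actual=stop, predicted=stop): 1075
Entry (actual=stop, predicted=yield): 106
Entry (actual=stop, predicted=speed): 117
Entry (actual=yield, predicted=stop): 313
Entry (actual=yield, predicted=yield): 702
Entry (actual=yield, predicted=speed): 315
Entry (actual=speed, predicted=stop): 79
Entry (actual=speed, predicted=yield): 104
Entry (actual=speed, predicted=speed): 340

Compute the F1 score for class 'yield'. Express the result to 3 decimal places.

0.626

Treat 'yield' as positive and all other classes as negative.
F1 score = 2·TP/(2·TP+FP+FN).
yield: TP=702, FP=106+104=210, FN=313+315=628 → 1404/2242 = 0.6262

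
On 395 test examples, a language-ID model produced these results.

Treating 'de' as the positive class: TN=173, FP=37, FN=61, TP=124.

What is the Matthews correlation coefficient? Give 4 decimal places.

MCC = (TP·TN − FP·FN) / √((TP+FP)(TP+FN)(TN+FP)(TN+FN))
Numerator = 124·173 − 37·61 = 19195
Denominator = √(161·185·210·234) = √1463634900 = 38257.4816
MCC = 19195 / 38257.4816 = 0.5017

0.5017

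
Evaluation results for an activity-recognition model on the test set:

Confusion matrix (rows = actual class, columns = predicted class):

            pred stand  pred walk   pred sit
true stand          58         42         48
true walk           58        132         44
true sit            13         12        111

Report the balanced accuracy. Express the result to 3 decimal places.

Balanced accuracy = mean of per-class recall.
  stand: recall = 58/148 = 0.3919
  walk: recall = 132/234 = 0.5641
  sit: recall = 111/136 = 0.8162
Mean = (0.3919 + 0.5641 + 0.8162) / 3 = 0.591

0.591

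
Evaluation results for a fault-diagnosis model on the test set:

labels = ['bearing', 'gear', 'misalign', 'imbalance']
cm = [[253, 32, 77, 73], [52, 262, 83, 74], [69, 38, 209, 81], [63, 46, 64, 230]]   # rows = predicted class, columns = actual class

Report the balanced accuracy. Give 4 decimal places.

Balanced accuracy = mean of per-class recall.
  bearing: recall = 253/437 = 0.57895
  gear: recall = 262/378 = 0.69312
  misalign: recall = 209/433 = 0.48268
  imbalance: recall = 230/458 = 0.50218
Mean = (0.57895 + 0.69312 + 0.48268 + 0.50218) / 4 = 0.5642

0.5642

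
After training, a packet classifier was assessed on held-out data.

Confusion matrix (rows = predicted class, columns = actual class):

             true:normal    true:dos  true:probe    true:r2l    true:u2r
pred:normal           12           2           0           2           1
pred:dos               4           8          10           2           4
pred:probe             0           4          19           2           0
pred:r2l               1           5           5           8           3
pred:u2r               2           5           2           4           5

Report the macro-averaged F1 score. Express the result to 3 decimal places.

Per-class F1 score (2·TP/(2·TP+FP+FN)):
  normal: TP=12, FP=2+0+2+1=5, FN=4+0+1+2=7 → 24/36 = 0.6667
  dos: TP=8, FP=4+10+2+4=20, FN=2+4+5+5=16 → 16/52 = 0.3077
  probe: TP=19, FP=0+4+2+0=6, FN=0+10+5+2=17 → 38/61 = 0.6230
  r2l: TP=8, FP=1+5+5+3=14, FN=2+2+2+4=10 → 16/40 = 0.4000
  u2r: TP=5, FP=2+5+2+4=13, FN=1+4+0+3=8 → 10/31 = 0.3226
Macro-F1 score = mean = (0.6667 + 0.3077 + 0.6230 + 0.4000 + 0.3226) / 5 = 0.464

0.464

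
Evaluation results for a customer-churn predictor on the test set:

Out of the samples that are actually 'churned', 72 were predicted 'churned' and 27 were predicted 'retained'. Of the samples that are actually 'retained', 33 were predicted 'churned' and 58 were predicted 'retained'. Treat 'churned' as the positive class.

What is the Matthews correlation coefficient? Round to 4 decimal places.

0.3663

MCC = (TP·TN − FP·FN) / √((TP+FP)(TP+FN)(TN+FP)(TN+FN))
Numerator = 72·58 − 33·27 = 3285
Denominator = √(105·99·91·85) = √80405325 = 8966.9016
MCC = 3285 / 8966.9016 = 0.3663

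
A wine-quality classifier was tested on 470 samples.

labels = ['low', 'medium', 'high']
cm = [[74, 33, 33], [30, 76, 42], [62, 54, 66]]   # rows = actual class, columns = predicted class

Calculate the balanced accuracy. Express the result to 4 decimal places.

0.4682

Balanced accuracy = mean of per-class recall.
  low: recall = 74/140 = 0.52857
  medium: recall = 76/148 = 0.51351
  high: recall = 66/182 = 0.36264
Mean = (0.52857 + 0.51351 + 0.36264) / 3 = 0.4682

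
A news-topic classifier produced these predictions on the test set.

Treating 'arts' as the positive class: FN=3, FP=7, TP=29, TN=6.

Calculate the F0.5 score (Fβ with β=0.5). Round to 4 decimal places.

0.8239

Fβ = (1+β²)·TP / ((1+β²)·TP + β²·FN + FP), with β²=1/4
= 1.25·29 / (1.25·29 + 0.25·3 + 7) = 0.8239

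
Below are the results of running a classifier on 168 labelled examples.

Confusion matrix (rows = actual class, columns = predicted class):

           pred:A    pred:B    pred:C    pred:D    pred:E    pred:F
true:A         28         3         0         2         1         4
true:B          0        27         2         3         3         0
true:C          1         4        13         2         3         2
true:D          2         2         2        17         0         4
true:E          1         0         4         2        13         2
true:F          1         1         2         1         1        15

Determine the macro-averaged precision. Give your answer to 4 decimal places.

0.6579

Per-class precision (TP/(TP+FP)):
  A: TP=28, FP=0+1+2+1+1=5 → 28/33 = 0.84848
  B: TP=27, FP=3+4+2+0+1=10 → 27/37 = 0.72973
  C: TP=13, FP=0+2+2+4+2=10 → 13/23 = 0.56522
  D: TP=17, FP=2+3+2+2+1=10 → 17/27 = 0.62963
  E: TP=13, FP=1+3+3+0+1=8 → 13/21 = 0.61905
  F: TP=15, FP=4+0+2+4+2=12 → 15/27 = 0.55556
Macro-precision = mean = (0.84848 + 0.72973 + 0.56522 + 0.62963 + 0.61905 + 0.55556) / 6 = 0.6579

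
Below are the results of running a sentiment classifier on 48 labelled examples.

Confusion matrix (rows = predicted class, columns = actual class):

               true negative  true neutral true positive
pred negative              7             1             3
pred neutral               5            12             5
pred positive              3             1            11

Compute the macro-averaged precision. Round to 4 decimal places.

Per-class precision (TP/(TP+FP)):
  negative: TP=7, FP=1+3=4 → 7/11 = 0.63636
  neutral: TP=12, FP=5+5=10 → 12/22 = 0.54545
  positive: TP=11, FP=3+1=4 → 11/15 = 0.73333
Macro-precision = mean = (0.63636 + 0.54545 + 0.73333) / 3 = 0.6384

0.6384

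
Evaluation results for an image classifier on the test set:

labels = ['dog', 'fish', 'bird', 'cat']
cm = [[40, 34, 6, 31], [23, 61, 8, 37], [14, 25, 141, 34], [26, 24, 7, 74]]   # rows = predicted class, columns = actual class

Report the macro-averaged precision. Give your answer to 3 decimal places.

Per-class precision (TP/(TP+FP)):
  dog: TP=40, FP=34+6+31=71 → 40/111 = 0.3604
  fish: TP=61, FP=23+8+37=68 → 61/129 = 0.4729
  bird: TP=141, FP=14+25+34=73 → 141/214 = 0.6589
  cat: TP=74, FP=26+24+7=57 → 74/131 = 0.5649
Macro-precision = mean = (0.3604 + 0.4729 + 0.6589 + 0.5649) / 4 = 0.514

0.514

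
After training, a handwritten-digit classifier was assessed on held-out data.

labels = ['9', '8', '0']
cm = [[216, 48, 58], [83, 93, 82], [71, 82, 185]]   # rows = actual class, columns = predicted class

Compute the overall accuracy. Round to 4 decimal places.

Accuracy = trace / total = (216+93+185=494) / 918 = 494/918 = 0.5381

0.5381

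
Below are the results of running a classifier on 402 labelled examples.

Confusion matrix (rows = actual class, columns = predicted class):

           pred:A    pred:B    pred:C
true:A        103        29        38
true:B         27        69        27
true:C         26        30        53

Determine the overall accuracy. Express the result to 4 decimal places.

0.5597

Accuracy = trace / total = (103+69+53=225) / 402 = 225/402 = 0.5597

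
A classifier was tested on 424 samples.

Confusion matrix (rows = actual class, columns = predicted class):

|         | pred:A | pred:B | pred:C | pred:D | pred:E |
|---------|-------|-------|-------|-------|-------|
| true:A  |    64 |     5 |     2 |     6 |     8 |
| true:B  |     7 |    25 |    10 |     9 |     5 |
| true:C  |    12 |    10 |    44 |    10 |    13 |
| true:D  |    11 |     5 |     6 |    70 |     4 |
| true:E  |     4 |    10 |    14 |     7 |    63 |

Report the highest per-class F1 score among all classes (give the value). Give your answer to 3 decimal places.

Per-class F1 score (2·TP/(2·TP+FP+FN)):
  A: TP=64, FP=7+12+11+4=34, FN=5+2+6+8=21 → 128/183 = 0.6995
  B: TP=25, FP=5+10+5+10=30, FN=7+10+9+5=31 → 50/111 = 0.4505
  C: TP=44, FP=2+10+6+14=32, FN=12+10+10+13=45 → 88/165 = 0.5333
  D: TP=70, FP=6+9+10+7=32, FN=11+5+6+4=26 → 140/198 = 0.7071
  E: TP=63, FP=8+5+13+4=30, FN=4+10+14+7=35 → 126/191 = 0.6597
Highest is class 'D' with F1 score = 0.707.

0.707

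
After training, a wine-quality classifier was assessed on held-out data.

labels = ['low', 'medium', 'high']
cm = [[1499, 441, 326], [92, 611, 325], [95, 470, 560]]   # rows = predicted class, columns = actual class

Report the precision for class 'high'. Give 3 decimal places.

0.498

Take TP from the diagonal, FP from the rest of the 'high' prediction marginal, FN from the rest of the 'high' actual marginal.
precision = TP/(TP+FP).
high: TP=560, FP=95+470=565 → 560/1125 = 0.4978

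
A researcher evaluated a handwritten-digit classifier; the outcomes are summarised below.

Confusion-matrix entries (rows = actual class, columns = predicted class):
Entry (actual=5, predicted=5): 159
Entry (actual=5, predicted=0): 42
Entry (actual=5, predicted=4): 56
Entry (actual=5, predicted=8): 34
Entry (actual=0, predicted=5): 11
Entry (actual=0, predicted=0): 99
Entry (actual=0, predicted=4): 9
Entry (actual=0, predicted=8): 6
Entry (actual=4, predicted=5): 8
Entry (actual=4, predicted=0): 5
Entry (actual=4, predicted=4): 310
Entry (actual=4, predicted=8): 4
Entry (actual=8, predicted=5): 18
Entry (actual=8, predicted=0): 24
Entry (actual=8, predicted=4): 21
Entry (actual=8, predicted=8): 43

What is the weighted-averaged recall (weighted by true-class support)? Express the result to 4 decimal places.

0.7197

Per-class recall (TP/(TP+FN)):
  5: TP=159, FN=42+56+34=132 → 159/291 = 0.54639
  0: TP=99, FN=11+9+6=26 → 99/125 = 0.79200
  4: TP=310, FN=8+5+4=17 → 310/327 = 0.94801
  8: TP=43, FN=18+24+21=63 → 43/106 = 0.40566
Weighted-recall = Σ (supportᵢ/N)·recallᵢ with N=849: (291/849)·0.54639 + (125/849)·0.79200 + (327/849)·0.94801 + (106/849)·0.40566 = 0.7197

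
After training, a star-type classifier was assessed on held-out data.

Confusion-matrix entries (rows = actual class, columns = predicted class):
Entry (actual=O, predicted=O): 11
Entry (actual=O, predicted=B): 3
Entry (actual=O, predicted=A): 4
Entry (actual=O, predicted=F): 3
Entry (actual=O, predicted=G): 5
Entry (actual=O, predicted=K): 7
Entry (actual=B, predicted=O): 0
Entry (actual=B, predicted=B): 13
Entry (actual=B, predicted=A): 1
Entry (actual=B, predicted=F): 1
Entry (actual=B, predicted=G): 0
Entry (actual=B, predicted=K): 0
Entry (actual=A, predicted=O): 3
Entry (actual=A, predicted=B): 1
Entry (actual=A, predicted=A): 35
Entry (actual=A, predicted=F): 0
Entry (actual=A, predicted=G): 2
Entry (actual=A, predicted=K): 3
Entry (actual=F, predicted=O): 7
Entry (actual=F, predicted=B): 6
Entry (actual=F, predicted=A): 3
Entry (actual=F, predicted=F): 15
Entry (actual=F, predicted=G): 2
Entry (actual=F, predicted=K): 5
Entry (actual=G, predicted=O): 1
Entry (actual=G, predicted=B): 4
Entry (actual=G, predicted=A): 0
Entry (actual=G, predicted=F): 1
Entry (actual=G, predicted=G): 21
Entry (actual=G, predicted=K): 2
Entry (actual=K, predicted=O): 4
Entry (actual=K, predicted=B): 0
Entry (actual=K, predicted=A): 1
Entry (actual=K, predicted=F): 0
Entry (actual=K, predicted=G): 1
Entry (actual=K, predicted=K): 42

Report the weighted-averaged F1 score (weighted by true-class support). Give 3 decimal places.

0.648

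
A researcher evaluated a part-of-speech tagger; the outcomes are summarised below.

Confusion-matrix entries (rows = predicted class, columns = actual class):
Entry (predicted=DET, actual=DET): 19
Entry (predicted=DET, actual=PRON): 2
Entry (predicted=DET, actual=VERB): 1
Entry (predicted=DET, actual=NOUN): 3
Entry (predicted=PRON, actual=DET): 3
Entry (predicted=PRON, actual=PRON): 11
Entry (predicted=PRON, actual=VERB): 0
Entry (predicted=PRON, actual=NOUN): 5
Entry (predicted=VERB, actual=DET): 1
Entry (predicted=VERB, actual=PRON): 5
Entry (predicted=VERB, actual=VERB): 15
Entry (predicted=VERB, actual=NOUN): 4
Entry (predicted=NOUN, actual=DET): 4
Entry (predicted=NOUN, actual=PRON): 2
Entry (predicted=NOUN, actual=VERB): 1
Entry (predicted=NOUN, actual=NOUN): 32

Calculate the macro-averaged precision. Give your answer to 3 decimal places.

0.690

Per-class precision (TP/(TP+FP)):
  DET: TP=19, FP=2+1+3=6 → 19/25 = 0.7600
  PRON: TP=11, FP=3+0+5=8 → 11/19 = 0.5789
  VERB: TP=15, FP=1+5+4=10 → 15/25 = 0.6000
  NOUN: TP=32, FP=4+2+1=7 → 32/39 = 0.8205
Macro-precision = mean = (0.7600 + 0.5789 + 0.6000 + 0.8205) / 4 = 0.690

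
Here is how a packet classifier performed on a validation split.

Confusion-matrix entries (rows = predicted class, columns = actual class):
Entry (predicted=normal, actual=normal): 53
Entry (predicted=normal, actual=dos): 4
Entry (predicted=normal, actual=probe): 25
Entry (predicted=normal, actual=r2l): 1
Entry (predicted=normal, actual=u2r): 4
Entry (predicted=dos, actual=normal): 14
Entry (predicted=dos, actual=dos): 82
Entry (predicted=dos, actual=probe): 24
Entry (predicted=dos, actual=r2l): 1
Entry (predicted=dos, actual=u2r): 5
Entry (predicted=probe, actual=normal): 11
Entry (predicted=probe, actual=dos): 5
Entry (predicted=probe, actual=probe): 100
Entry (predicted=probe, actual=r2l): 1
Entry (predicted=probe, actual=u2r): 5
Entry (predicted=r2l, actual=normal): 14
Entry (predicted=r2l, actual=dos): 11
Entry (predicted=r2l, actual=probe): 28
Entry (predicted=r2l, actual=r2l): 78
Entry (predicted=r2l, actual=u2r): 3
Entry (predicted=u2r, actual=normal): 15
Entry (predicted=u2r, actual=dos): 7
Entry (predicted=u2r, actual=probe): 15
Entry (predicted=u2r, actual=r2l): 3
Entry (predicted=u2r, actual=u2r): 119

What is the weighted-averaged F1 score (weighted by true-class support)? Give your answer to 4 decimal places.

Per-class F1 score (2·TP/(2·TP+FP+FN)):
  normal: TP=53, FP=4+25+1+4=34, FN=14+11+14+15=54 → 106/194 = 0.54639
  dos: TP=82, FP=14+24+1+5=44, FN=4+5+11+7=27 → 164/235 = 0.69787
  probe: TP=100, FP=11+5+1+5=22, FN=25+24+28+15=92 → 200/314 = 0.63694
  r2l: TP=78, FP=14+11+28+3=56, FN=1+1+1+3=6 → 156/218 = 0.71560
  u2r: TP=119, FP=15+7+15+3=40, FN=4+5+5+3=17 → 238/295 = 0.80678
Weighted-F1 score = Σ (supportᵢ/N)·F1 scoreᵢ with N=628: (107/628)·0.54639 + (109/628)·0.69787 + (192/628)·0.63694 + (84/628)·0.71560 + (136/628)·0.80678 = 0.6794

0.6794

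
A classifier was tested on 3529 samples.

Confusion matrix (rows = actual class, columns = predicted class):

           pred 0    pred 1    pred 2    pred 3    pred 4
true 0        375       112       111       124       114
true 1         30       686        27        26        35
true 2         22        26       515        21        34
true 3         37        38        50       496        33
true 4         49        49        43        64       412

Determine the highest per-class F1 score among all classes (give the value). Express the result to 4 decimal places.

0.8000

Per-class F1 score (2·TP/(2·TP+FP+FN)):
  0: TP=375, FP=30+22+37+49=138, FN=112+111+124+114=461 → 750/1349 = 0.55597
  1: TP=686, FP=112+26+38+49=225, FN=30+27+26+35=118 → 1372/1715 = 0.80000
  2: TP=515, FP=111+27+50+43=231, FN=22+26+21+34=103 → 1030/1364 = 0.75513
  3: TP=496, FP=124+26+21+64=235, FN=37+38+50+33=158 → 992/1385 = 0.71625
  4: TP=412, FP=114+35+34+33=216, FN=49+49+43+64=205 → 824/1245 = 0.66185
Highest is class '1' with F1 score = 0.8000.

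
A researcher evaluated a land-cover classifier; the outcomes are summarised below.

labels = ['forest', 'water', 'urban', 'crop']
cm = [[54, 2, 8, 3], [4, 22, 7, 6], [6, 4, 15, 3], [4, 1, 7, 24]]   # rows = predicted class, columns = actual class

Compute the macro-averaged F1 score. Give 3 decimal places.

Per-class F1 score (2·TP/(2·TP+FP+FN)):
  forest: TP=54, FP=2+8+3=13, FN=4+6+4=14 → 108/135 = 0.8000
  water: TP=22, FP=4+7+6=17, FN=2+4+1=7 → 44/68 = 0.6471
  urban: TP=15, FP=6+4+3=13, FN=8+7+7=22 → 30/65 = 0.4615
  crop: TP=24, FP=4+1+7=12, FN=3+6+3=12 → 48/72 = 0.6667
Macro-F1 score = mean = (0.8000 + 0.6471 + 0.4615 + 0.6667) / 4 = 0.644

0.644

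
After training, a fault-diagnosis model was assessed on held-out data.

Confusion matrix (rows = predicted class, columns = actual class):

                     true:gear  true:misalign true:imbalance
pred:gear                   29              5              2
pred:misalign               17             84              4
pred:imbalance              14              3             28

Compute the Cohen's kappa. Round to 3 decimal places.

Observed agreement pₒ = trace/N = 141/186 = 0.7581
Expected agreement pₑ = Σ (rowᵢ·colᵢ)/N² = (60·36 + 92·105 + 34·45)/186² = 0.3859
κ = (pₒ − pₑ)/(1 − pₑ) = (0.7581 − 0.3859)/(1 − 0.3859) = 0.606

0.606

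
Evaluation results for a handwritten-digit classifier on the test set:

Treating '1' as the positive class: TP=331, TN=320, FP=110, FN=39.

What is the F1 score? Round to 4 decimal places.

0.8163

Precision = TP/(TP+FP) = 331/441 = 0.7506
Recall = TP/(TP+FN) = 331/370 = 0.8946
F1 = 2·TP/(2·TP+FP+FN) = 662/811 = 0.8163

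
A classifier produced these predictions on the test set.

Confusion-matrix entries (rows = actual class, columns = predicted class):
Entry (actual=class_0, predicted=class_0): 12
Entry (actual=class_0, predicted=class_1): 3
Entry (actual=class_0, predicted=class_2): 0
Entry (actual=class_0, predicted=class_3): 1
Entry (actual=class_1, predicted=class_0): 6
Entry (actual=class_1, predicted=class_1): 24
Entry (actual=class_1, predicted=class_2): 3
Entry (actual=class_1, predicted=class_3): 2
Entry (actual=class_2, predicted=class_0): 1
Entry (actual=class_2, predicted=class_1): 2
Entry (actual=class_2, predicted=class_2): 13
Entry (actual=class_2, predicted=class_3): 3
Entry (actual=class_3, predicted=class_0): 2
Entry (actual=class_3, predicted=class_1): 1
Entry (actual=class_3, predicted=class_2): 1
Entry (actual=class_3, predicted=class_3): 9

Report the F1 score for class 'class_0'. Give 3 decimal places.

0.649

One-vs-rest for 'class_0': TP = diagonal; FP = other classes predicted 'class_0'; FN = 'class_0' predicted as other.
F1 score = 2·TP/(2·TP+FP+FN).
class_0: TP=12, FP=6+1+2=9, FN=3+0+1=4 → 24/37 = 0.6486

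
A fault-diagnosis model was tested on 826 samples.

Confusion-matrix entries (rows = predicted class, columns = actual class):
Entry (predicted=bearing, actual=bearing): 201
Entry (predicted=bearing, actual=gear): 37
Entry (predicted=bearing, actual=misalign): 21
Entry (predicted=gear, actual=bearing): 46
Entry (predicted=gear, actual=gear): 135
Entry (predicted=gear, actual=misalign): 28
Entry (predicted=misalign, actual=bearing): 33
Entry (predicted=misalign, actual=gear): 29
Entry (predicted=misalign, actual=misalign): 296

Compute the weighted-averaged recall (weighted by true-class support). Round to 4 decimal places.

Per-class recall (TP/(TP+FN)):
  bearing: TP=201, FN=46+33=79 → 201/280 = 0.71786
  gear: TP=135, FN=37+29=66 → 135/201 = 0.67164
  misalign: TP=296, FN=21+28=49 → 296/345 = 0.85797
Weighted-recall = Σ (supportᵢ/N)·recallᵢ with N=826: (280/826)·0.71786 + (201/826)·0.67164 + (345/826)·0.85797 = 0.7651

0.7651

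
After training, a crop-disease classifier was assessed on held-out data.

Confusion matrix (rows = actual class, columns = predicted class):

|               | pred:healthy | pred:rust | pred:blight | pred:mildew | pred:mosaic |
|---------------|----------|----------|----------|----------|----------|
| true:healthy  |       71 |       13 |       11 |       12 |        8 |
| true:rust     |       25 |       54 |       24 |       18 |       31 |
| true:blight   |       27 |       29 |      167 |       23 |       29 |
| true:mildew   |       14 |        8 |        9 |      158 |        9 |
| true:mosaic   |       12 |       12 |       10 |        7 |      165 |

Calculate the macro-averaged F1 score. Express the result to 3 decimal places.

Per-class F1 score (2·TP/(2·TP+FP+FN)):
  healthy: TP=71, FP=25+27+14+12=78, FN=13+11+12+8=44 → 142/264 = 0.5379
  rust: TP=54, FP=13+29+8+12=62, FN=25+24+18+31=98 → 108/268 = 0.4030
  blight: TP=167, FP=11+24+9+10=54, FN=27+29+23+29=108 → 334/496 = 0.6734
  mildew: TP=158, FP=12+18+23+7=60, FN=14+8+9+9=40 → 316/416 = 0.7596
  mosaic: TP=165, FP=8+31+29+9=77, FN=12+12+10+7=41 → 330/448 = 0.7366
Macro-F1 score = mean = (0.5379 + 0.4030 + 0.6734 + 0.7596 + 0.7366) / 5 = 0.622

0.622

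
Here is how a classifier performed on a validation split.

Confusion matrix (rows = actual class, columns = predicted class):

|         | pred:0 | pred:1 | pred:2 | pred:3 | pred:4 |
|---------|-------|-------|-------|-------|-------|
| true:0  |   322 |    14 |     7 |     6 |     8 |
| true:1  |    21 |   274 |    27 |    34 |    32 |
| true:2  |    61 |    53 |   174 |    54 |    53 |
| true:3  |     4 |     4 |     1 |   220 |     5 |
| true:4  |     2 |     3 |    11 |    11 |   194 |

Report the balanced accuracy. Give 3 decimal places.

Balanced accuracy = mean of per-class recall.
  0: recall = 322/357 = 0.9020
  1: recall = 274/388 = 0.7062
  2: recall = 174/395 = 0.4405
  3: recall = 220/234 = 0.9402
  4: recall = 194/221 = 0.8778
Mean = (0.9020 + 0.7062 + 0.4405 + 0.9402 + 0.8778) / 5 = 0.773

0.773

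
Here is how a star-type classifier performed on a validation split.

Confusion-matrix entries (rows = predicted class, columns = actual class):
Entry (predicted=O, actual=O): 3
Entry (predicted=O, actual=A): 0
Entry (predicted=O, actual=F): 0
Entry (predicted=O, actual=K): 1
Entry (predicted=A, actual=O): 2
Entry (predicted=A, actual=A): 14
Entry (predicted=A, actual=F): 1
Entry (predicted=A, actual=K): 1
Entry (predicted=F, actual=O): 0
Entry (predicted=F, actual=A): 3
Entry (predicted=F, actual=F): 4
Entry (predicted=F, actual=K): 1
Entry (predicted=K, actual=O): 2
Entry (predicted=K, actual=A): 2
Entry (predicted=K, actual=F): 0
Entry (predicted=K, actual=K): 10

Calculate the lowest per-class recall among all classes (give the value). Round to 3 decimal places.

0.429

Per-class recall (TP/(TP+FN)):
  O: TP=3, FN=2+0+2=4 → 3/7 = 0.4286
  A: TP=14, FN=0+3+2=5 → 14/19 = 0.7368
  F: TP=4, FN=0+1+0=1 → 4/5 = 0.8000
  K: TP=10, FN=1+1+1=3 → 10/13 = 0.7692
Lowest is class 'O' with recall = 0.429.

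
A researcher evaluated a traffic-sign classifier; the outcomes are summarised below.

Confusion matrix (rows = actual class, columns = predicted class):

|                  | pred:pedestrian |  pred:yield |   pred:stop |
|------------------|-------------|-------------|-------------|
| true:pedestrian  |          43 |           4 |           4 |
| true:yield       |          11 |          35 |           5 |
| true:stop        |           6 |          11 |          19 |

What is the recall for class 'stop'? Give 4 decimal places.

recall = TP/(TP+FN).
stop: TP=19, FN=6+11=17 → 19/36 = 0.52778

0.5278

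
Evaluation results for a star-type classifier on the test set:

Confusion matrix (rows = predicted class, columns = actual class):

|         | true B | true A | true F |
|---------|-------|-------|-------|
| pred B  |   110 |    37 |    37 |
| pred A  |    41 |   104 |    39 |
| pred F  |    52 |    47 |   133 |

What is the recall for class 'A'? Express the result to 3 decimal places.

Take TP from the diagonal, FP from the rest of the 'A' prediction marginal, FN from the rest of the 'A' actual marginal.
recall = TP/(TP+FN).
A: TP=104, FN=37+47=84 → 104/188 = 0.5532

0.553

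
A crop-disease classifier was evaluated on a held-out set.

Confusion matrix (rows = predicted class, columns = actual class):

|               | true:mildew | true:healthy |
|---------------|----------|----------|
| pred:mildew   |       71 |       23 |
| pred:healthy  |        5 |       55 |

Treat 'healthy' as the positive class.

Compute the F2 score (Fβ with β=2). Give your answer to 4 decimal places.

0.7392

Fβ = (1+β²)·TP / ((1+β²)·TP + β²·FN + FP), with β²=4
= 5·55 / (5·55 + 4·23 + 5) = 0.7392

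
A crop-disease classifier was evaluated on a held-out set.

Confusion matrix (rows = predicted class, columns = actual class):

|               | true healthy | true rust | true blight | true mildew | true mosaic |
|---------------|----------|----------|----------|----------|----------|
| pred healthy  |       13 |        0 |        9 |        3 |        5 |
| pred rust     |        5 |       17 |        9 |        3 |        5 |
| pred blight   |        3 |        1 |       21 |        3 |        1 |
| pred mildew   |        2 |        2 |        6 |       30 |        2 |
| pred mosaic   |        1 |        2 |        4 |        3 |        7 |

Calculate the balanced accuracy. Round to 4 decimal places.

0.5615

Balanced accuracy = mean of per-class recall.
  healthy: recall = 13/24 = 0.54167
  rust: recall = 17/22 = 0.77273
  blight: recall = 21/49 = 0.42857
  mildew: recall = 30/42 = 0.71429
  mosaic: recall = 7/20 = 0.35000
Mean = (0.54167 + 0.77273 + 0.42857 + 0.71429 + 0.35000) / 5 = 0.5615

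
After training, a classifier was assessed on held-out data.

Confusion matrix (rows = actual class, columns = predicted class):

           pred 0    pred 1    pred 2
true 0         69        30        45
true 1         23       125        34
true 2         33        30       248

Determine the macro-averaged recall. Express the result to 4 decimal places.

Per-class recall (TP/(TP+FN)):
  0: TP=69, FN=30+45=75 → 69/144 = 0.47917
  1: TP=125, FN=23+34=57 → 125/182 = 0.68681
  2: TP=248, FN=33+30=63 → 248/311 = 0.79743
Macro-recall = mean = (0.47917 + 0.68681 + 0.79743) / 3 = 0.6545

0.6545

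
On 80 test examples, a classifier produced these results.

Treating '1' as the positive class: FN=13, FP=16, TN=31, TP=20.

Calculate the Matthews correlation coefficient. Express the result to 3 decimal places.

0.263

MCC = (TP·TN − FP·FN) / √((TP+FP)(TP+FN)(TN+FP)(TN+FN))
Numerator = 20·31 − 16·13 = 412
Denominator = √(36·33·47·44) = √2456784 = 1567.4132
MCC = 412 / 1567.4132 = 0.263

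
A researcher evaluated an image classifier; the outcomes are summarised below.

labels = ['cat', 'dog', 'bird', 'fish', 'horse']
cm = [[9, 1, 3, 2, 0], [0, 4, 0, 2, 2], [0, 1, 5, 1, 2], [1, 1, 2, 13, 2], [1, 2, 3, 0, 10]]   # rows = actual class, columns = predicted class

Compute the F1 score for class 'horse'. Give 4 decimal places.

0.6250

Take TP from the diagonal, FP from the rest of the 'horse' prediction marginal, FN from the rest of the 'horse' actual marginal.
F1 score = 2·TP/(2·TP+FP+FN).
horse: TP=10, FP=0+2+2+2=6, FN=1+2+3+0=6 → 20/32 = 0.62500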